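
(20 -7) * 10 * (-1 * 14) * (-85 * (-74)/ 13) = -880600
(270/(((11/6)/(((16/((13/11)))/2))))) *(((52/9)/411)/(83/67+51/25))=804000/188101 = 4.27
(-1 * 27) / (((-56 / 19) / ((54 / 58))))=13851/1624 = 8.53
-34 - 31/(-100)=-3369/100 = -33.69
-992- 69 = -1061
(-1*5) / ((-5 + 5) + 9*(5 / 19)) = -19/9 = -2.11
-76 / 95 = -4/5 = -0.80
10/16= 5/8 = 0.62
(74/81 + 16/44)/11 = 1138/9801 = 0.12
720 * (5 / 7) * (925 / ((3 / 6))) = 6660000/7 = 951428.57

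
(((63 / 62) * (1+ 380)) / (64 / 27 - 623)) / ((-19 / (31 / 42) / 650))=771525/48982 = 15.75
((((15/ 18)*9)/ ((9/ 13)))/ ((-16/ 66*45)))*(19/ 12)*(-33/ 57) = 1573/1728 = 0.91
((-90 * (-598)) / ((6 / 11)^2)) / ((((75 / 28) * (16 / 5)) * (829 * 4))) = 253253/39792 = 6.36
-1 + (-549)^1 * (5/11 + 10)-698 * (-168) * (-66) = -85196810/11 = -7745164.55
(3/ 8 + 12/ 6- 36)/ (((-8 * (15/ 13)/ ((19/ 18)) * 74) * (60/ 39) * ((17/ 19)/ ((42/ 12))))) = 114879947/869529600 = 0.13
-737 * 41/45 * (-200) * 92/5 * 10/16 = 13899820/9 = 1544424.44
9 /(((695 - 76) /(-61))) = -549/619 = -0.89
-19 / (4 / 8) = -38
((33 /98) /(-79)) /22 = -3/15484 = 0.00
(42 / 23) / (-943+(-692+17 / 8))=-336/300449 = 0.00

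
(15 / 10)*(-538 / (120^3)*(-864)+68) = 204807/2000 = 102.40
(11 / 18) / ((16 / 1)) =11/288 = 0.04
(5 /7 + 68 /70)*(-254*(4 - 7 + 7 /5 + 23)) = -1603502/175 = -9162.87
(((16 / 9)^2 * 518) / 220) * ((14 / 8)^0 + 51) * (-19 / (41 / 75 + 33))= -1106560/5049 = -219.16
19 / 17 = 1.12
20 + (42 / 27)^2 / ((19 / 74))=45284/1539 = 29.42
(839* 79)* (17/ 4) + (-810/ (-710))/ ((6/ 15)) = 80001977/284 = 281697.10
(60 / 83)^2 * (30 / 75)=1440/6889 = 0.21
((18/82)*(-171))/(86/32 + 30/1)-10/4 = -156463/42886 = -3.65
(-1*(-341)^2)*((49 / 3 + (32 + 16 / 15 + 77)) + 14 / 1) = -16325852.40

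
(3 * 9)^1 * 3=81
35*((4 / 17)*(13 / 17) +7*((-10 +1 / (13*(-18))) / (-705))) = 93199981/9535266 = 9.77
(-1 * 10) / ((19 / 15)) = -150/19 = -7.89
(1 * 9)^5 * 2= 118098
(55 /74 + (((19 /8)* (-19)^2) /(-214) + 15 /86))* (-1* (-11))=-92544639/2723792 = -33.98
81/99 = 9/11 = 0.82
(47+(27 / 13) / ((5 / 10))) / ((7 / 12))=1140/13 = 87.69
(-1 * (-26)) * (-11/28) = -143/14 = -10.21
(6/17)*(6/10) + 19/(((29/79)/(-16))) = -2040838/2465 = -827.93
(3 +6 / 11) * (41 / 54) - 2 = 137/198 = 0.69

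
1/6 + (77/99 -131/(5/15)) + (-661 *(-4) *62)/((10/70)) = 20647871/18 = 1147103.94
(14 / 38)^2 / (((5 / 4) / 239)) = 25.95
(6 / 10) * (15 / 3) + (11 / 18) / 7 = 389/126 = 3.09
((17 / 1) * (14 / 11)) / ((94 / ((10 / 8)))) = 595/2068 = 0.29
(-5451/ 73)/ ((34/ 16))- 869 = -1122037/1241 = -904.14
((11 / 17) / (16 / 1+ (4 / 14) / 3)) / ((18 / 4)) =77/8619 = 0.01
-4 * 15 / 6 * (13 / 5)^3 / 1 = -4394/25 = -175.76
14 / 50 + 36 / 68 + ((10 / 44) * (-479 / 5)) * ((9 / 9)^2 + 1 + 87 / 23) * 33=-81210601/19550 = -4153.99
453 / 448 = 1.01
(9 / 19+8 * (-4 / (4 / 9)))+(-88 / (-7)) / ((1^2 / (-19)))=-41281/133 = -310.38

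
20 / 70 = 2/7 = 0.29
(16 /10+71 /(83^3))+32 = 96060571/2858935 = 33.60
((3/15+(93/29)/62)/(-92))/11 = -73/293480 = 0.00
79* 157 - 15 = 12388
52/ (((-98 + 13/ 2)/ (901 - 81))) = -85280/183 = -466.01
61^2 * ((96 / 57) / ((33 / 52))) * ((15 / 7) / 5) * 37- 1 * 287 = 228674647/1463 = 156305.30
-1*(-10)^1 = 10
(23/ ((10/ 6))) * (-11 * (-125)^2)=-2371875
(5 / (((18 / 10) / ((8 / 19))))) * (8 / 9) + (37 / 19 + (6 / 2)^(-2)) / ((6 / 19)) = 11632/1539 = 7.56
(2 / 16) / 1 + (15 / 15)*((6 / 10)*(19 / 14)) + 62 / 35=759/280 = 2.71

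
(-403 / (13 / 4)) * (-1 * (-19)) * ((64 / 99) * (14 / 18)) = -1184.61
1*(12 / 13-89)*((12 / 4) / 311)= -3435/4043 = -0.85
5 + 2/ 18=46/9 = 5.11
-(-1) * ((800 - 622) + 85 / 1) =263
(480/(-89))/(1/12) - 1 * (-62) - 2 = -420/89 = -4.72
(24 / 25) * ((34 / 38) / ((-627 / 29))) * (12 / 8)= -5916/99275 = -0.06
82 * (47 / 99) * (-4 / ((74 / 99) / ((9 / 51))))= -23124/629 = -36.76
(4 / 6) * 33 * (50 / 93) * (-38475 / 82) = -7053750/1271 = -5549.76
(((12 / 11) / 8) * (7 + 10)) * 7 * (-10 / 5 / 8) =-357/88 = -4.06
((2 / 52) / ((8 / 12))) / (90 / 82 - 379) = -123/805688 = 0.00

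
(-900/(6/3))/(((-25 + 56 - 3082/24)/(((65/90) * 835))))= 19500/7 = 2785.71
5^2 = 25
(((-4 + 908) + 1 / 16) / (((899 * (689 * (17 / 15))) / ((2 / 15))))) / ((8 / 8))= 14465/84239896 = 0.00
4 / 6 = 0.67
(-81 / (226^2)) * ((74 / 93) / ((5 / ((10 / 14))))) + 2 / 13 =11070505/72042698 = 0.15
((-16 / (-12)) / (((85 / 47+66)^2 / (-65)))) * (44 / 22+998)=-574340000/30470907 = -18.85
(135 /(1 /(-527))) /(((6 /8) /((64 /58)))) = -3035520/29 = -104673.10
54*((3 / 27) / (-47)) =-6/47 = -0.13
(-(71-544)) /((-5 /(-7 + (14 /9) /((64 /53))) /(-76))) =-2956723/72 = -41065.60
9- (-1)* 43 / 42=421/42 = 10.02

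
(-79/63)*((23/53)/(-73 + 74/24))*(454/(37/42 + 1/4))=13198688/4224365 = 3.12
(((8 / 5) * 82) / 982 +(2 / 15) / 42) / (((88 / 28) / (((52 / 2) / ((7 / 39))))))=715039/113421 = 6.30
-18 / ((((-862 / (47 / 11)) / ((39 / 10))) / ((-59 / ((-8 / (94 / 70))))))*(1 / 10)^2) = 45746181/132748 = 344.61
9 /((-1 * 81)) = -1/9 = -0.11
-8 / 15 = -0.53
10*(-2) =-20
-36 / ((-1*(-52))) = -9/13 = -0.69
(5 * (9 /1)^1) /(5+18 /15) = 225/31 = 7.26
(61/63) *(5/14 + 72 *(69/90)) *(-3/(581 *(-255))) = 237229/217787850 = 0.00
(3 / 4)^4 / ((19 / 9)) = 729/4864 = 0.15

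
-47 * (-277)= 13019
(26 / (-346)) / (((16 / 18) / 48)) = -702/173 = -4.06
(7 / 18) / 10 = 7/180 = 0.04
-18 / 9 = -2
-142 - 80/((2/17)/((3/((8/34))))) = -8812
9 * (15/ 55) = 2.45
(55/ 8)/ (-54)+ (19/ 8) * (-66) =-67771/432 = -156.88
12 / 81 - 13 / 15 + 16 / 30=-5/27 = -0.19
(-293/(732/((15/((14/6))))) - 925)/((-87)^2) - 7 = -92079259/12927852 = -7.12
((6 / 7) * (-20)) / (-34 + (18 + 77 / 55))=600/511 = 1.17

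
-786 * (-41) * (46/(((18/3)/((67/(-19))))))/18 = -8276711/171 = -48401.82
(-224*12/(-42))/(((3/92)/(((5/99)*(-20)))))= -588800/297 = -1982.49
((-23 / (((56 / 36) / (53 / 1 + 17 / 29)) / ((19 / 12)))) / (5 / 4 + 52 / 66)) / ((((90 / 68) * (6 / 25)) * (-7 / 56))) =120944120/7801 = 15503.67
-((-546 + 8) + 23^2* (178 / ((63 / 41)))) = -3826748/63 = -60742.03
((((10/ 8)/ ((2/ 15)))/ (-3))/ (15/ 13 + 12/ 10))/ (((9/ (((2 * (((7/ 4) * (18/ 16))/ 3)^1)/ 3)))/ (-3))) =11375/58752 = 0.19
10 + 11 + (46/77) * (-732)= -416.30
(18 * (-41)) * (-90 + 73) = 12546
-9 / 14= -0.64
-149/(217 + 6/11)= -1639/2393 = -0.68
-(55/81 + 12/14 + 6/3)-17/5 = -19664/2835 = -6.94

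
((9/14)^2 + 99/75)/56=8493/274400 = 0.03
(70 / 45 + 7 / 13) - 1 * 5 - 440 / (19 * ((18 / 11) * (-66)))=-17950/6669 = -2.69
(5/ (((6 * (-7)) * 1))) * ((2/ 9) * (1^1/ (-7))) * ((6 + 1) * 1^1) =5/189 = 0.03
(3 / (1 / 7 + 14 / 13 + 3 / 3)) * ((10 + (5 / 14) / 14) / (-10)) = -15327/11312 = -1.35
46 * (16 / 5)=736/5 = 147.20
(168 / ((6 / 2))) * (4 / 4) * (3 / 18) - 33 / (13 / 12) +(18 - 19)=-863/39 = -22.13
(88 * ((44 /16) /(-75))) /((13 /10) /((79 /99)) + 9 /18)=-19118/12615 = -1.52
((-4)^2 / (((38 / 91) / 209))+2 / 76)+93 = 307839/38 = 8101.03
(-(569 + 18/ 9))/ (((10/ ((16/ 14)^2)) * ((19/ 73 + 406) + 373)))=-666928/6968535 = -0.10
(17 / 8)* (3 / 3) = 2.12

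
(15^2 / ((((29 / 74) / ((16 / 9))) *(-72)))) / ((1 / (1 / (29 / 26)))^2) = -2501200/219501 = -11.39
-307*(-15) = 4605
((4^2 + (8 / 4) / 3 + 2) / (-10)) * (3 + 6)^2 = -151.20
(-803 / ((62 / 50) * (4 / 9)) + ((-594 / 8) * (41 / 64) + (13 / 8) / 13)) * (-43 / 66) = 513406885/523776 = 980.20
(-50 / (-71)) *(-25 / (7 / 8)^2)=-80000/3479 = -23.00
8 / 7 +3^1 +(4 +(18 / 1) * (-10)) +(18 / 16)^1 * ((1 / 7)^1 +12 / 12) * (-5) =-1248/7 = -178.29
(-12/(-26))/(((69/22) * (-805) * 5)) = -44/1203475 = 0.00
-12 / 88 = -3/22 = -0.14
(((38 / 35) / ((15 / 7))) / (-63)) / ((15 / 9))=-38/7875 = 0.00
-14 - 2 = -16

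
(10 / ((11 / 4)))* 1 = 40/11 = 3.64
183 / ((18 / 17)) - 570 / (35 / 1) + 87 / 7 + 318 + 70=23393/42 = 556.98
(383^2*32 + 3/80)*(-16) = -375523843/5 = -75104768.60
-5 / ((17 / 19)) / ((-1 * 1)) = 95/17 = 5.59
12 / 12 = 1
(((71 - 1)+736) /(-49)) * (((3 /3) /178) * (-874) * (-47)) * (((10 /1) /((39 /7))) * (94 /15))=-239402584/5607 = -42697.09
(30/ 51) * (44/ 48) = 55/102 = 0.54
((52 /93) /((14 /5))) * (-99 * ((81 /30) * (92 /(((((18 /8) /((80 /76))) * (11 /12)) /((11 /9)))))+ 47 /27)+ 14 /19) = -16419910/5301 = -3097.51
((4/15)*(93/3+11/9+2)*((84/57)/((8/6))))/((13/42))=120736/3705 = 32.59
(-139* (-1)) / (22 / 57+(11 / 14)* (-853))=-110922/534523 = -0.21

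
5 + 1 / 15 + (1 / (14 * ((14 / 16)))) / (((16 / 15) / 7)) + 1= 2773/420 = 6.60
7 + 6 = 13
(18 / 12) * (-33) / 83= -99/166 = -0.60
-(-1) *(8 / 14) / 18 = 2/63 = 0.03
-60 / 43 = -1.40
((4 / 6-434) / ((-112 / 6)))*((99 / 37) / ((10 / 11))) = 70785/1036 = 68.33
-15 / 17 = -0.88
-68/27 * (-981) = 7412/3 = 2470.67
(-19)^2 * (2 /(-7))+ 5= -687/7 = -98.14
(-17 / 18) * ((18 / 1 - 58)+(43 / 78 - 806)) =1121065/1404 = 798.48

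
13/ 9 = 1.44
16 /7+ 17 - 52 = -32.71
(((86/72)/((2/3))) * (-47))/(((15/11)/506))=-31246.91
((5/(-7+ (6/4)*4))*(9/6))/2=-15/4 = -3.75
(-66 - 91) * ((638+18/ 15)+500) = -894272/5 = -178854.40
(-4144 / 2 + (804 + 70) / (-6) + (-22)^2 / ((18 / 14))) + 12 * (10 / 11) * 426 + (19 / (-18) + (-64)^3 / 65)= -15804227/12870 = -1227.99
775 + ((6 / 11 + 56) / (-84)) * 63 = 16117/22 = 732.59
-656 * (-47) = 30832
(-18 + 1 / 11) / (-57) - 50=-31153/627 = -49.69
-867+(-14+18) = -863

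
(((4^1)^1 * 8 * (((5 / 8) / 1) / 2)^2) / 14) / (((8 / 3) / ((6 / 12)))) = 75/1792 = 0.04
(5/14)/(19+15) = 5/476 = 0.01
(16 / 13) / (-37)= -16/481 = -0.03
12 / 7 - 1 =5/7 = 0.71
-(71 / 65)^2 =-5041/4225 = -1.19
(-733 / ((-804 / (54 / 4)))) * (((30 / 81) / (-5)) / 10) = -0.09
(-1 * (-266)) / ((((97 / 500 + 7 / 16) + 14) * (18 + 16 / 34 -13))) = 9044000/2721459 = 3.32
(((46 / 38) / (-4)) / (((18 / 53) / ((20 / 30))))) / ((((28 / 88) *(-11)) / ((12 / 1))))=2438/1197 = 2.04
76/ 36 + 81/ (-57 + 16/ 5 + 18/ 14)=9407/16542 = 0.57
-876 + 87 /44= -38457/44 = -874.02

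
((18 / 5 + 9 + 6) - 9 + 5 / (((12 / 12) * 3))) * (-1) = -169/15 = -11.27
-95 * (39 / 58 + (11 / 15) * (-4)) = 37373/174 = 214.79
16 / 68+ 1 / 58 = 0.25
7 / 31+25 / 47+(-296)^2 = 127657616/1457 = 87616.76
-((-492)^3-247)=119095735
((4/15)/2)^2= 4/225 = 0.02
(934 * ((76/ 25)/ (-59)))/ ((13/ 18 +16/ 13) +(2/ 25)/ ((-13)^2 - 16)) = -94124784/3820781 = -24.63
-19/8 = -2.38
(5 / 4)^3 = 125/64 = 1.95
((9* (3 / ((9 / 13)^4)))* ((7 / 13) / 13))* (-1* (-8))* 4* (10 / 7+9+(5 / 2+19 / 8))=579332/243 = 2384.08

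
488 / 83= 5.88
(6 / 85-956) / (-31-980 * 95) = 0.01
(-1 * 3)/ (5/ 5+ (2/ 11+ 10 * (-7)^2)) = -11/1801 = -0.01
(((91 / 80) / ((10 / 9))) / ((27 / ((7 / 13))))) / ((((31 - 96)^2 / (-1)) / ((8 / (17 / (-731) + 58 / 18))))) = -6321/523055000 = 0.00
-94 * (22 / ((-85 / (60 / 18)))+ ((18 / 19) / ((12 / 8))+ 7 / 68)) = 23359/1938 = 12.05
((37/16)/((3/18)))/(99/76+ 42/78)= 27417/3638 = 7.54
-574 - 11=-585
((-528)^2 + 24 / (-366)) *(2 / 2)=17005820/61 = 278783.93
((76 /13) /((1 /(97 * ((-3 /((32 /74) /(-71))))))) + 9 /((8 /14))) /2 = 7262751/52 = 139668.29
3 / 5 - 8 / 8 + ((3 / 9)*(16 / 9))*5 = 2.56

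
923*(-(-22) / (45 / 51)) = 345202/15 = 23013.47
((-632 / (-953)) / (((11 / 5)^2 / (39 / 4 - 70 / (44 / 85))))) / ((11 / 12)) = -261695400/13952873 = -18.76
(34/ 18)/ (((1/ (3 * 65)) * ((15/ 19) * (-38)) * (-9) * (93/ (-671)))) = -148291/15066 = -9.84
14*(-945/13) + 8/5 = -66046/65 = -1016.09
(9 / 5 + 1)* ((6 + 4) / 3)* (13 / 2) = 182/3 = 60.67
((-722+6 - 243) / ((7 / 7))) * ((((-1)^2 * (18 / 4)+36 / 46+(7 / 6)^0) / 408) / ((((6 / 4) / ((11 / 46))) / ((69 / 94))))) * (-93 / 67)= 5559323/2317664 = 2.40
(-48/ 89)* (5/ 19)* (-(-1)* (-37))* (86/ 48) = 15910/1691 = 9.41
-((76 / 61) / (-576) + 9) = -79037/8784 = -9.00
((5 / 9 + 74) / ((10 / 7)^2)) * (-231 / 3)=-2531683/900 = -2812.98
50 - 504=-454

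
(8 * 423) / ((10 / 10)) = 3384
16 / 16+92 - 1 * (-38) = 131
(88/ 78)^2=1936/1521 = 1.27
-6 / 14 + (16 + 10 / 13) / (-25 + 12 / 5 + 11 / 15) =-1.20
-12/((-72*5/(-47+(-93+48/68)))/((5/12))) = -296/153 = -1.93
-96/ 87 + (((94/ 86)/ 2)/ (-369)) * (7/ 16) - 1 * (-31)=440204507/14724576 = 29.90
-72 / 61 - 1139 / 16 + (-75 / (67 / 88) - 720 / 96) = -11664317/65392 = -178.38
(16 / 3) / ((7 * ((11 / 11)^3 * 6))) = 8/63 = 0.13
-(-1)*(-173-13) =-186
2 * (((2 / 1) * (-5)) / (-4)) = 5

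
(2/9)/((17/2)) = 4/153 = 0.03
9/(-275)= -9/275 = -0.03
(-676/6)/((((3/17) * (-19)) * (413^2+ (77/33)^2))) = 221/1121855 = 0.00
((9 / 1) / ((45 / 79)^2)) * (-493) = -3076813/225 = -13674.72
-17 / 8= -2.12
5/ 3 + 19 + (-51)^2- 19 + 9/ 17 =132763/51 = 2603.20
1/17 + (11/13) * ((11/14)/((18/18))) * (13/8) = 2169/1904 = 1.14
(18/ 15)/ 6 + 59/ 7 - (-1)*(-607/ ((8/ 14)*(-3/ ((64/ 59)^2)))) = 155437946/365505 = 425.27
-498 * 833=-414834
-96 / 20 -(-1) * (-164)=-844/5 = -168.80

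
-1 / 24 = -0.04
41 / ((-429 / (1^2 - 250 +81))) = 2296/143 = 16.06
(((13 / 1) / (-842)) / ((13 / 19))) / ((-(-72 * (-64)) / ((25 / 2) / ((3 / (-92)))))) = -10925/5819904 = 0.00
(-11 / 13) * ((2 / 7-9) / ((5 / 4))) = 2684/455 = 5.90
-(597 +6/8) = -2391/4 = -597.75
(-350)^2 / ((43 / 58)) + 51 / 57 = 134995731/817 = 165233.45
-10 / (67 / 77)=-770/67 = -11.49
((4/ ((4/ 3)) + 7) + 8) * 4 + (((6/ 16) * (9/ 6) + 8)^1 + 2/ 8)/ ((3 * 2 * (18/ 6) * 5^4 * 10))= 43200047/600000 = 72.00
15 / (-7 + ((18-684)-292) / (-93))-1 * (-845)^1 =260810/307 = 849.54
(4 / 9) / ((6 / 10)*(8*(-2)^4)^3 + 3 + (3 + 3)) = 20/56623509 = 0.00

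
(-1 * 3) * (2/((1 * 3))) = -2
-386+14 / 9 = -3460/9 = -384.44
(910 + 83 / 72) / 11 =65603/792 = 82.83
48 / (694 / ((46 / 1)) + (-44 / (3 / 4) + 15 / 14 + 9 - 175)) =-46368/201419 = -0.23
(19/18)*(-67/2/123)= -1273/4428 = -0.29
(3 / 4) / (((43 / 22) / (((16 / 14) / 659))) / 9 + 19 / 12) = 1188/200867 = 0.01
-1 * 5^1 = -5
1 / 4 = 0.25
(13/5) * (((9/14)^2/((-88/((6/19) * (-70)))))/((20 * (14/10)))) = 3159/327712 = 0.01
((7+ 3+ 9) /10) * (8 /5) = 76/25 = 3.04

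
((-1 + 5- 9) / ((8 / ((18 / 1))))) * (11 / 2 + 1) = -585/8 = -73.12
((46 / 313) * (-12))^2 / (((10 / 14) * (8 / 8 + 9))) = 1066464/2449225 = 0.44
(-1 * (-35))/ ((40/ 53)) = 371/8 = 46.38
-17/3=-5.67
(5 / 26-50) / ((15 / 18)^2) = -4662/65 = -71.72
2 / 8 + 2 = 9/4 = 2.25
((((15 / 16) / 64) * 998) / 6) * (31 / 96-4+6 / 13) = -10012435/1277952 = -7.83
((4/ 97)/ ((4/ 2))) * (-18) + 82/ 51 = 6118/4947 = 1.24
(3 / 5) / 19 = 3/95 = 0.03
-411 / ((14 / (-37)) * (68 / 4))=15207/238 = 63.89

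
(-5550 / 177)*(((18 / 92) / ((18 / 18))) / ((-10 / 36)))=29970/1357 = 22.09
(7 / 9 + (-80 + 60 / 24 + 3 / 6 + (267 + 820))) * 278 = 280996.22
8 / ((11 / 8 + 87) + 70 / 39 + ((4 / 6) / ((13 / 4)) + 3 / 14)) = 448/5073 = 0.09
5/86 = 0.06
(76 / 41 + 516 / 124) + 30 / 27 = 81515/11439 = 7.13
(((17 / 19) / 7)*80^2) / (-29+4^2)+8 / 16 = -215871/3458 = -62.43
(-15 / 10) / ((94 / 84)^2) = -2646/2209 = -1.20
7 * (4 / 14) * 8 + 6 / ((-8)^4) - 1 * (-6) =45059/2048 = 22.00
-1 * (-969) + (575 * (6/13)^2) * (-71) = -1305939/169 = -7727.45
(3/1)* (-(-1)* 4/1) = 12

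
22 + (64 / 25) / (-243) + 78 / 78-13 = 60686/6075 = 9.99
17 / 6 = 2.83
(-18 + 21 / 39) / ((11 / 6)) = -1362/143 = -9.52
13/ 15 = 0.87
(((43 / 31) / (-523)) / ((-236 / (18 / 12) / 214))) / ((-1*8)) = -13803/30610144 = 0.00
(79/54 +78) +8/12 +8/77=333611/4158 = 80.23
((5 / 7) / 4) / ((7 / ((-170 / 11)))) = -0.39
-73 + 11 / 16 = -1157/16 = -72.31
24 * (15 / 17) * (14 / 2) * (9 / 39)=7560/221 = 34.21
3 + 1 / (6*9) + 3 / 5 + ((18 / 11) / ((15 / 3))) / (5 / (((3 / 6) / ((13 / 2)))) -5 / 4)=914791/252450 = 3.62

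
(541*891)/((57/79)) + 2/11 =139628351/209 = 668078.23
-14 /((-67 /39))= 546/67 = 8.15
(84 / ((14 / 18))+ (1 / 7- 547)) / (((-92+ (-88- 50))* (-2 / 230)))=-1536/7 = -219.43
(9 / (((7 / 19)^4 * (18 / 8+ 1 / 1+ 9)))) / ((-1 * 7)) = -4691556/823543 = -5.70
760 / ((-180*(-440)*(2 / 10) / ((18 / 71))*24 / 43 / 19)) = 15523/37488 = 0.41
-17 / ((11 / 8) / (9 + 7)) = -2176/11 = -197.82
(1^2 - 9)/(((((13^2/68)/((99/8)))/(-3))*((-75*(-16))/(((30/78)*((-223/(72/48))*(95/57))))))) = -41701/4394 = -9.49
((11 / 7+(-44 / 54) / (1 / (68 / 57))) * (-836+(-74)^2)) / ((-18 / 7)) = -14980240/13851 = -1081.53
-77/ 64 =-1.20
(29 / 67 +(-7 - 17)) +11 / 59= -92424/3953 = -23.38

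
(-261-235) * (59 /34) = -14632/17 = -860.71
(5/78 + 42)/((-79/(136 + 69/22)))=-74.08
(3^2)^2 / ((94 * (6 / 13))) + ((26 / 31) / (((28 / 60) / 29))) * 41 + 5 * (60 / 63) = 262343741/122388 = 2143.54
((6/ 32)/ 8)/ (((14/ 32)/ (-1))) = -3/56 = -0.05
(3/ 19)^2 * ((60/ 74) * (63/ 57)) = 5670/253783 = 0.02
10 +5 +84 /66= 179/11 = 16.27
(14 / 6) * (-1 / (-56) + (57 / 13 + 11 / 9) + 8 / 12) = 41221/2808 = 14.68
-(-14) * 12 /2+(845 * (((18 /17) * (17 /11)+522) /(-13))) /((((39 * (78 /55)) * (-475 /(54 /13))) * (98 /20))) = 13389276/157339 = 85.10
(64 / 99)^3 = 262144/970299 = 0.27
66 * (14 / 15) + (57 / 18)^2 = 12893/180 = 71.63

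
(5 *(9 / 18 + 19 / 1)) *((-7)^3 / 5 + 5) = -6201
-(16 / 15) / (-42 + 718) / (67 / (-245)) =0.01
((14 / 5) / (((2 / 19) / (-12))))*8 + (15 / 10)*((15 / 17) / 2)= -867999/340 = -2552.94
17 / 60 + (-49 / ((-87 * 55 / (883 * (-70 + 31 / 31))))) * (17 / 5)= -202981649/95700 = -2121.02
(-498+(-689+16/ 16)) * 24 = -28464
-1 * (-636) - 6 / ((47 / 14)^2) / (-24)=1404973/2209 = 636.02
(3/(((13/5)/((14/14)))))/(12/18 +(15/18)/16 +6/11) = 0.91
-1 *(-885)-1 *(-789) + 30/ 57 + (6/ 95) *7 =159122/95 = 1674.97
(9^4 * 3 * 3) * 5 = 295245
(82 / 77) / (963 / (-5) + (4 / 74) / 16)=-121360/21948311 = -0.01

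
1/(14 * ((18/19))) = 19/252 = 0.08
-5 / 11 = -0.45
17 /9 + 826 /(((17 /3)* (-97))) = 5731/14841 = 0.39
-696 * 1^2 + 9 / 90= -6959/10 = -695.90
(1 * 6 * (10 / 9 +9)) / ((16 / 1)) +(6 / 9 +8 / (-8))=83/24 = 3.46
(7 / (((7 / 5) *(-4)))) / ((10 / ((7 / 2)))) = -0.44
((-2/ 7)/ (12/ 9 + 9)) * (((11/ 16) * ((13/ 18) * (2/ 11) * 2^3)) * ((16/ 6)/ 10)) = -52/9765 = -0.01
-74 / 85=-0.87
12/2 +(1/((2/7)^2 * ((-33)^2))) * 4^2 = 6730/1089 = 6.18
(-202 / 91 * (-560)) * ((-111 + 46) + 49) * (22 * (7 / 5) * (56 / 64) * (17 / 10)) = -59229632/65 = -911225.11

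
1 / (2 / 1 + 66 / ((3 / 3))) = 0.01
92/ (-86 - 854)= -23/235 = -0.10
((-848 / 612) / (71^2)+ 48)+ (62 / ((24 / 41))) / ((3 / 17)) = 222193183/342788 = 648.19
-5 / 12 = -0.42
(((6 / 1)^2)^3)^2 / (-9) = -241864704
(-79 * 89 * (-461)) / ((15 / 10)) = 6482582/3 = 2160860.67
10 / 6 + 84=257/3 = 85.67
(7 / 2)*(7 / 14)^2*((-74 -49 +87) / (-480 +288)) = 21/128 = 0.16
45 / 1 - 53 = -8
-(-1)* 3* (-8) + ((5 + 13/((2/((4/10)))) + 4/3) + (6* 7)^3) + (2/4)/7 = 15555331/210 = 74073.00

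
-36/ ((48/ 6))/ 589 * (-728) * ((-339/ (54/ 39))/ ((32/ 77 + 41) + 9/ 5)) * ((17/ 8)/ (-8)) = 874929055/104531008 = 8.37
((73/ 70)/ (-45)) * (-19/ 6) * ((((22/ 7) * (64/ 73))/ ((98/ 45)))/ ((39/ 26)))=6688/108045 = 0.06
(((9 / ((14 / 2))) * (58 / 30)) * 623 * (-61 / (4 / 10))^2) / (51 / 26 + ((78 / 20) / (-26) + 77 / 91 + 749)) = 322889775/6739 = 47913.60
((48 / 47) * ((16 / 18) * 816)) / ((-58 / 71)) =-1235968/1363 = -906.80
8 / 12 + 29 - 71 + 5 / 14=-1721/42 = -40.98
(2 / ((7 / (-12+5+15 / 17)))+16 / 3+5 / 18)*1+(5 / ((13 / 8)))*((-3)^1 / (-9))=136135/27846 = 4.89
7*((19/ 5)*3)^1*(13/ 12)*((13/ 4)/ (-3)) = -22477/240 = -93.65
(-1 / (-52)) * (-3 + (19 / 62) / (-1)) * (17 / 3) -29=-283973/9672 = -29.36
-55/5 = -11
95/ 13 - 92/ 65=383/65 = 5.89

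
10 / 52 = 5/26 = 0.19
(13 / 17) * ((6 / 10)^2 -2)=-1.25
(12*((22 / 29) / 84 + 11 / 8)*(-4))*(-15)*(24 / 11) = 441360/203 = 2174.19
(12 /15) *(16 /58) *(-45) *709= -204192/29 = -7041.10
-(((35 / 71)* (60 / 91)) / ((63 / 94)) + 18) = -358294/19383 = -18.48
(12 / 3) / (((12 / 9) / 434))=1302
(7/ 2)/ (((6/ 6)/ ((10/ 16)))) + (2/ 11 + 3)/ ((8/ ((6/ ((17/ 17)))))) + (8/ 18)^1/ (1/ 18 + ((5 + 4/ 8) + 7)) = 91669/19888 = 4.61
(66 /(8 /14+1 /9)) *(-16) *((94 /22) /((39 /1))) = -94752/559 = -169.50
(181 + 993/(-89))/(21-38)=-15116/1513 = -9.99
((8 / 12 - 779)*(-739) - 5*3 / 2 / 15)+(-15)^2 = 3452477/6 = 575412.83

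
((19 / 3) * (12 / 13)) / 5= 76/65 = 1.17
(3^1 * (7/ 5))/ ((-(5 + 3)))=-21/40 = -0.52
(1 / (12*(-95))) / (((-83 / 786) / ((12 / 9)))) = 262/23655 = 0.01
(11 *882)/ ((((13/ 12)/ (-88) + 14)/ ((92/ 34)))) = 471284352/251107 = 1876.83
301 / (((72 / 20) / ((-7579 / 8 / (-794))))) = 11406395/114336 = 99.76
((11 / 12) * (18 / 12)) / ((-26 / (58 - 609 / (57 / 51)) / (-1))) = -25.75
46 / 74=23/37 = 0.62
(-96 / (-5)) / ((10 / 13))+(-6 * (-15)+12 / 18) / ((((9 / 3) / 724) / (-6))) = -9844528/75 = -131260.37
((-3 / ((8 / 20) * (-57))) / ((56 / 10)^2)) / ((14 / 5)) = 625/417088 = 0.00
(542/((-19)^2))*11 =5962/361 = 16.52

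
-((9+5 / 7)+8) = -124/7 = -17.71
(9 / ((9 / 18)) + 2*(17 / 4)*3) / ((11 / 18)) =783/11 = 71.18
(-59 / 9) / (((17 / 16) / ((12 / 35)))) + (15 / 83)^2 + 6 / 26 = -296055512/159859245 = -1.85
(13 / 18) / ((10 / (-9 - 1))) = -0.72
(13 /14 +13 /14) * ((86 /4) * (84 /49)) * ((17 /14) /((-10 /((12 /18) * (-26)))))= 247078/1715 = 144.07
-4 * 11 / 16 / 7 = -11/28 = -0.39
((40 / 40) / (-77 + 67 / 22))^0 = 1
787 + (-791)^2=626468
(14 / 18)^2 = 49/81 = 0.60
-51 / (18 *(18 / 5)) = -85/108 = -0.79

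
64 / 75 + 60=60.85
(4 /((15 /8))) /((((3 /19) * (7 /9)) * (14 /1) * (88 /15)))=114/539 = 0.21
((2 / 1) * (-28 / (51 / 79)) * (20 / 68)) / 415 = -4424/71961 = -0.06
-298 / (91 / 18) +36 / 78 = -5322/91 = -58.48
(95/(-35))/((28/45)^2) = -38475/5488 = -7.01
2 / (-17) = -2/17 = -0.12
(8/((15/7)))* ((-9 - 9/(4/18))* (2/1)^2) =-739.20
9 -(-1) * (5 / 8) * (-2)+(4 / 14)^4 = 74495/9604 = 7.76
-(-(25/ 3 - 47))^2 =-13456/9 = -1495.11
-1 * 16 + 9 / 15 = -77/5 = -15.40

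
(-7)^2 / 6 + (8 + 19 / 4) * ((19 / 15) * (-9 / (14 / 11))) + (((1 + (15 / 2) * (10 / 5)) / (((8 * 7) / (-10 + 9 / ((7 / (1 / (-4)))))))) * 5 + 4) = -116.78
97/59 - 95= -5508/59 = -93.36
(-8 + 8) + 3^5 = 243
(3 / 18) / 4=0.04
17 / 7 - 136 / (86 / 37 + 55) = 17/303 = 0.06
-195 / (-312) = 5/8 = 0.62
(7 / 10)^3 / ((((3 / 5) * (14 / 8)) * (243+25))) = 49/40200 = 0.00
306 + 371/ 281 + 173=134970/281 = 480.32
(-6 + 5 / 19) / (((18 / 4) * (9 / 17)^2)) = -63002/13851 = -4.55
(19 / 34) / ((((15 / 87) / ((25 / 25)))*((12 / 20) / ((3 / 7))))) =551/238 = 2.32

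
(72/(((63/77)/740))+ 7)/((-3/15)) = -325635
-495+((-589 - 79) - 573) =-1736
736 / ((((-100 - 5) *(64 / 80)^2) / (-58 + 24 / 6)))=4140/7 = 591.43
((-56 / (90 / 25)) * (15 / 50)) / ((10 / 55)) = -77/3 = -25.67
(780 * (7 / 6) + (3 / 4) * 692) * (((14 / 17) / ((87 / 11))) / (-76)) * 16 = -31.33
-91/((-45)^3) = 91/91125 = 0.00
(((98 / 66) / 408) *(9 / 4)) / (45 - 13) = 49/191488 = 0.00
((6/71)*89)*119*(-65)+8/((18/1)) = -37174126/639 = -58175.47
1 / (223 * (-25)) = -1/5575 = 0.00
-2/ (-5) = 2/5 = 0.40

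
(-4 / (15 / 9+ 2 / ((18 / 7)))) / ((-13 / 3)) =54/143 = 0.38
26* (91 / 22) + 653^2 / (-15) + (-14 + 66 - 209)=-4698659/165 = -28476.72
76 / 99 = 0.77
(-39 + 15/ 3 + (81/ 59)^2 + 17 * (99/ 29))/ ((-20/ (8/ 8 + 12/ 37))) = -64104887/37351130 = -1.72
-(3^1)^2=-9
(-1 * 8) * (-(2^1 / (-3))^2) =32/9 = 3.56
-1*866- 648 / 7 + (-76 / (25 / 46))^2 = 81360362/4375 = 18596.65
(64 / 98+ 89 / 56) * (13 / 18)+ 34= 83777/2352 = 35.62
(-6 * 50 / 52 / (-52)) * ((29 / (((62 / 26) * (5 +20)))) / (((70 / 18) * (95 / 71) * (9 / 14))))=0.02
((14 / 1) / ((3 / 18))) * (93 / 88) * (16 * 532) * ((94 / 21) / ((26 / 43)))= 5593901.87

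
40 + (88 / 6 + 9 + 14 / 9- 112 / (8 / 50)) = -634.78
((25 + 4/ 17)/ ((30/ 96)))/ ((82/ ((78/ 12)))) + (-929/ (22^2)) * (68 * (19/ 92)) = -797400839/38795020 = -20.55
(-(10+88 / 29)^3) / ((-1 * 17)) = 54010152/414613 = 130.27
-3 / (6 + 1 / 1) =-3/7 = -0.43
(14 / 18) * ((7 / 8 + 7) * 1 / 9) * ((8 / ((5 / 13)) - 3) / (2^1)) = 4361/720 = 6.06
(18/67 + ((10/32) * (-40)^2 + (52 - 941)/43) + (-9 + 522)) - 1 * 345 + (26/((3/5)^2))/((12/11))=111048401/155574 = 713.80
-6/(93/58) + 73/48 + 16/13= -19157/19344 = -0.99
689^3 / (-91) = -25160213/7 = -3594316.14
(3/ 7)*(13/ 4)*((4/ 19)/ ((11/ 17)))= 663/1463 = 0.45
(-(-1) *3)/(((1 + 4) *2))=3/10 = 0.30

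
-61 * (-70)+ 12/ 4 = 4273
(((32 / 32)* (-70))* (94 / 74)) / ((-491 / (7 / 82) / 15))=172725/744847 = 0.23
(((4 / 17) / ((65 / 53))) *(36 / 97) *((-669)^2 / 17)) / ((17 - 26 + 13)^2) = 213486597/1822145 = 117.16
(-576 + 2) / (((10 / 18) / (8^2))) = -330624/5 = -66124.80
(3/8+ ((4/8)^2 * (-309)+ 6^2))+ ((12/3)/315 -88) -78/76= -6219067/47880 = -129.89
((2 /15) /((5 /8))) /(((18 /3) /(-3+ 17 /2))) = 44/225 = 0.20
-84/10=-42/5 = -8.40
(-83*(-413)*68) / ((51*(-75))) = -137116/225 = -609.40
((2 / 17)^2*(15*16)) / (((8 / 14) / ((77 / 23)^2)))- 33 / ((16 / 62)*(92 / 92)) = -76711503/1223048 = -62.72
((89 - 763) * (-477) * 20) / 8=803745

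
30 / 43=0.70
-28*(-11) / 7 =44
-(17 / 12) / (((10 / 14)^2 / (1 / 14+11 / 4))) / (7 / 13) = -14.55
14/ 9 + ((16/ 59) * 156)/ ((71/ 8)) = 238358/37701 = 6.32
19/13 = 1.46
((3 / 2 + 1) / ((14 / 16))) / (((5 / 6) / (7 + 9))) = 384/7 = 54.86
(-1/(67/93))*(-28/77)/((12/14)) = 434/737 = 0.59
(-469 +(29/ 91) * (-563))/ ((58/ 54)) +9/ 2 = -3162573/5278 = -599.20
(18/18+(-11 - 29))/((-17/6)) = 234/17 = 13.76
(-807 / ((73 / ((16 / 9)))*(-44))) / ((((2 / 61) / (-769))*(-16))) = 12618521/19272 = 654.76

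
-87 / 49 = -1.78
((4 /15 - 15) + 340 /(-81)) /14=-7667/5670 = -1.35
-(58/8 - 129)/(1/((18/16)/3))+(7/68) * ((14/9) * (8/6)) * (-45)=58831/1632 = 36.05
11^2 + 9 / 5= 614/5 = 122.80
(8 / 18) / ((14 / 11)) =22/63 = 0.35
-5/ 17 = -0.29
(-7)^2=49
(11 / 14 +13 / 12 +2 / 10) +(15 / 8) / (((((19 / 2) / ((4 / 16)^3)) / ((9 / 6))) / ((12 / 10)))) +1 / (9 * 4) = 3221177/1532160 = 2.10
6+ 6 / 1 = 12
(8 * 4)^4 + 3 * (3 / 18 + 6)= 2097189/2 = 1048594.50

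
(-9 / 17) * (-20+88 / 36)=158/17 = 9.29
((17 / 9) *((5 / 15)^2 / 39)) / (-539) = -17/1702701 = 0.00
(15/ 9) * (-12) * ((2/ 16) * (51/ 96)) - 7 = -8.33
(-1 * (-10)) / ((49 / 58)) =580/49 = 11.84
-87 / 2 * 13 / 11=-1131/22 = -51.41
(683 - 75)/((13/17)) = 10336/13 = 795.08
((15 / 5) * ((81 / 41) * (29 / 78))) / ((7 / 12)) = 14094/3731 = 3.78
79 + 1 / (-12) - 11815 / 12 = -2717/3 = -905.67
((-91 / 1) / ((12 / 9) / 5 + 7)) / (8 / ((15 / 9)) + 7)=-1.06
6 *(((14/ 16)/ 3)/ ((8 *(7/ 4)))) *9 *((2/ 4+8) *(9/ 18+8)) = 2601/32 = 81.28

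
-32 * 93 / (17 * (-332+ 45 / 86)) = 255936/484619 = 0.53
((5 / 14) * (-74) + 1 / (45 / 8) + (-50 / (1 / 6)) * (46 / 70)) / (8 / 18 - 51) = 5413/1225 = 4.42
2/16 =1/8 = 0.12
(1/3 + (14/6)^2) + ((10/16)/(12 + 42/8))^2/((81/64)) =2228548/385641 = 5.78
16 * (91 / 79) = 1456/79 = 18.43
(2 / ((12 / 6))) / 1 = 1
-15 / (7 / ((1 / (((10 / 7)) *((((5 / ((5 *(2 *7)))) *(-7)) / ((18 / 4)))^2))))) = -243/2 = -121.50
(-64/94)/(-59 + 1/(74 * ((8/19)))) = 18944/1640723 = 0.01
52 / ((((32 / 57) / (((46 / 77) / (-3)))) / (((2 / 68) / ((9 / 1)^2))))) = -5681/848232 = -0.01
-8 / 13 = -0.62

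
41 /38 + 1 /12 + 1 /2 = 379/228 = 1.66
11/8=1.38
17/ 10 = 1.70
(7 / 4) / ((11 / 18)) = 63/22 = 2.86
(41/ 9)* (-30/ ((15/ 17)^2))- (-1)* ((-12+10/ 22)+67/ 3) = -244658/1485 = -164.75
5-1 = 4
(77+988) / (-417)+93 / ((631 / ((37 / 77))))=-16770086/6753593 = -2.48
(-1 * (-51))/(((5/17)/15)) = 2601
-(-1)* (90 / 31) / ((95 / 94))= 1692/589 = 2.87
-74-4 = -78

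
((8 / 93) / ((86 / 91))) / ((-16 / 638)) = -29029/7998 = -3.63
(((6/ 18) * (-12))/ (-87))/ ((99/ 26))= 104/8613 = 0.01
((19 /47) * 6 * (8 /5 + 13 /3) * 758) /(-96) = -640889/5640 = -113.63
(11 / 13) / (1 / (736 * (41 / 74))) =165968/481 = 345.05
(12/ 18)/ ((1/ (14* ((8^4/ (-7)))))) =-16384/3 = -5461.33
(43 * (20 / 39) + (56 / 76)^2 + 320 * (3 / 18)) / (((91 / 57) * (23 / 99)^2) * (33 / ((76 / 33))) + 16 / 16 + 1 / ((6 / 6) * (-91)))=269383968/7889569 = 34.14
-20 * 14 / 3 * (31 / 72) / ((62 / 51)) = -595/18 = -33.06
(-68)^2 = 4624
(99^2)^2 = 96059601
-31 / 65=-0.48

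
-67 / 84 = -0.80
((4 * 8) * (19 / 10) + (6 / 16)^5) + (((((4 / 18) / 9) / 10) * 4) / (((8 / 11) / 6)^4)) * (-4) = -20022081/163840 = -122.21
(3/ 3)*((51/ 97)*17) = 867/97 = 8.94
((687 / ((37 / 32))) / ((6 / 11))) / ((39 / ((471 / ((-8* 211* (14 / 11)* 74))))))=-4350313/52572338 = -0.08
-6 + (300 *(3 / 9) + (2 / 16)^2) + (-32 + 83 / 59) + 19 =311227/3776 = 82.42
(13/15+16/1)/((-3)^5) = -253/3645 = -0.07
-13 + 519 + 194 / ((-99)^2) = 4959500/9801 = 506.02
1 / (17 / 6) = 6/17 = 0.35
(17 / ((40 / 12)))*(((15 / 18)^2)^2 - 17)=-363919/4320 = -84.24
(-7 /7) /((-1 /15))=15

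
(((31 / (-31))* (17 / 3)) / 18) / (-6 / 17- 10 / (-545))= 31501/33480 = 0.94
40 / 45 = 8/9 = 0.89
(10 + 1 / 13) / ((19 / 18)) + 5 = 14.55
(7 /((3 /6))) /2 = 7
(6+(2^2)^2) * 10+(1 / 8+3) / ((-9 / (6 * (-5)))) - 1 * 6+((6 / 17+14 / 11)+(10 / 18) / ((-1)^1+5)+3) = 385712/1683 = 229.18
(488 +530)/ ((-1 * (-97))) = 10.49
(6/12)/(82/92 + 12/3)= 23/225 = 0.10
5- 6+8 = 7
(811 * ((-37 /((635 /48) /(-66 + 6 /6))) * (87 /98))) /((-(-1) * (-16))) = -101813751/12446 = -8180.44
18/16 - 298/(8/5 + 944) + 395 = 1871389/4728 = 395.81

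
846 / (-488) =-423/244 = -1.73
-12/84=-1/7 = -0.14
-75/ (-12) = 25/4 = 6.25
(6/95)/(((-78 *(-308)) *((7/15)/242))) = 33/24206 = 0.00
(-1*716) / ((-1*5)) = 716/5 = 143.20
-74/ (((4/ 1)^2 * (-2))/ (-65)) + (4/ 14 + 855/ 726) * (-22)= -182.51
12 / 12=1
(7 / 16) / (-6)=-7/96 = -0.07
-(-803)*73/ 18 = 58619/18 = 3256.61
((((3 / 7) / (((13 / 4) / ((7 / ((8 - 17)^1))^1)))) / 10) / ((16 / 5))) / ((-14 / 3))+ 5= 7281/1456 = 5.00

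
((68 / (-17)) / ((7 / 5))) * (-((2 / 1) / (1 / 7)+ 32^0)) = 300/7 = 42.86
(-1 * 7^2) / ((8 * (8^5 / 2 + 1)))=-49/131080 = 0.00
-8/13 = -0.62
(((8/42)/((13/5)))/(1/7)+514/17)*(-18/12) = -46.12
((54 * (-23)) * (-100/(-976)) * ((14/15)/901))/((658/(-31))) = 32085/5166334 = 0.01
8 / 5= 1.60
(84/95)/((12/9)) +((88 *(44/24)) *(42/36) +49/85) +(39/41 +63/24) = 920305139/4767480 = 193.04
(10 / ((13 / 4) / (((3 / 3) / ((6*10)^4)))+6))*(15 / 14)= 25/98280014 = 0.00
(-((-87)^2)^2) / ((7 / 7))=-57289761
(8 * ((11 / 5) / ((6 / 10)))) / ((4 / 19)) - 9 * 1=130.33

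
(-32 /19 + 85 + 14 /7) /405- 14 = -106109/7695 = -13.79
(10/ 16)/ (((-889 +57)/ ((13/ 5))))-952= -487425/512 = -952.00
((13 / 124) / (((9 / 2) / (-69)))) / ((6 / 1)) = -299/1116 = -0.27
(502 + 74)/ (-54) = -32/3 = -10.67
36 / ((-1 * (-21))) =12/7 = 1.71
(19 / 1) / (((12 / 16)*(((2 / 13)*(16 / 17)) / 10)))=20995/12 = 1749.58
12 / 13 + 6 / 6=25/13 = 1.92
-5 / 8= -0.62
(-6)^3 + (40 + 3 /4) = -701/4 = -175.25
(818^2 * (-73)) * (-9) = 439614468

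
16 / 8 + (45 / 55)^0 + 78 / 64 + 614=19783/32 = 618.22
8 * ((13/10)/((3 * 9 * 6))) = 26/405 = 0.06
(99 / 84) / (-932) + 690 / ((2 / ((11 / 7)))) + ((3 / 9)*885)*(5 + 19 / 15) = 187171597/78288 = 2390.81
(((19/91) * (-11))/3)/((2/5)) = -1045/546 = -1.91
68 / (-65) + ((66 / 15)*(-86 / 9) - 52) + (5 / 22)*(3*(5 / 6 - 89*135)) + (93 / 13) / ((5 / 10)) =-212927977/25740 = -8272.26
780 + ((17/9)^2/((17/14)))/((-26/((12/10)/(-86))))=58862819/75465 = 780.00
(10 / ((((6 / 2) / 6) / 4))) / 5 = 16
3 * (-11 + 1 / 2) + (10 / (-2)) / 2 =-34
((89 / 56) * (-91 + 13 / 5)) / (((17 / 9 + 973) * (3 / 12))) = -177021/307090 = -0.58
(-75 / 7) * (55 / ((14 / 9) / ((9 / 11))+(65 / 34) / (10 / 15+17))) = -602093250/2053121 = -293.26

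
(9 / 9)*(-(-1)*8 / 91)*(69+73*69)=40848/91 = 448.88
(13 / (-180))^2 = 169/32400 = 0.01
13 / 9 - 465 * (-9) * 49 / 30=123065/18 = 6836.94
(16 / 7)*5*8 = 640/7 = 91.43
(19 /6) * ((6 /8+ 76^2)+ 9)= 439717/24 = 18321.54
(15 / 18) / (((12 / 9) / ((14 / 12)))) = 35/48 = 0.73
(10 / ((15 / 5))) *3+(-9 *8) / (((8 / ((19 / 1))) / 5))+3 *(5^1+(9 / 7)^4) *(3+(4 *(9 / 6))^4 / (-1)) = -30839.80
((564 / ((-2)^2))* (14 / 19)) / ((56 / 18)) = 33.39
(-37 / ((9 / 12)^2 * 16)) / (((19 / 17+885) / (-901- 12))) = 574277/135576 = 4.24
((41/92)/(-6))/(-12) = 41/6624 = 0.01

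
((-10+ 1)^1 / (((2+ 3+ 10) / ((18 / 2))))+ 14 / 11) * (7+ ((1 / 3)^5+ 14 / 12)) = -81947/2430 = -33.72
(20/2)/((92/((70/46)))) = 0.17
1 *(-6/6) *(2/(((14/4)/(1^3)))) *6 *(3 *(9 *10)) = -6480/7 = -925.71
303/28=10.82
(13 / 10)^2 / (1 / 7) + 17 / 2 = 2033/100 = 20.33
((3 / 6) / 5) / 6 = 1/60 = 0.02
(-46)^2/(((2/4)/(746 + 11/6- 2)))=9469100/3 = 3156366.67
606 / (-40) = -303/20 = -15.15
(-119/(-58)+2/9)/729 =1187/380538 = 0.00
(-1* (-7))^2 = 49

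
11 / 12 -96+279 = 2207/12 = 183.92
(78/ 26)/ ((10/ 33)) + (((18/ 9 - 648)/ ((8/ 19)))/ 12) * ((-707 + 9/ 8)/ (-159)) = -170255923/305280 = -557.70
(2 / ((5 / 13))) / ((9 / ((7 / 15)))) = 0.27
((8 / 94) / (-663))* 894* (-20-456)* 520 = 28405.11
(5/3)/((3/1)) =5/9 = 0.56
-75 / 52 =-1.44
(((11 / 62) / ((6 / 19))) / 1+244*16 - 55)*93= 1432037/4 = 358009.25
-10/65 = -2/13 = -0.15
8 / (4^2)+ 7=15/2 = 7.50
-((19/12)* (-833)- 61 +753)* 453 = 1135973/4 = 283993.25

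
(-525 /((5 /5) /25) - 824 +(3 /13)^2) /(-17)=2357372/2873 = 820.53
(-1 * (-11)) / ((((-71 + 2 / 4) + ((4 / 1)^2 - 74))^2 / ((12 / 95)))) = 528/6274655 = 0.00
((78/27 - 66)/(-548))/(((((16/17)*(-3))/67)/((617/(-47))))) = 49896173/1390824 = 35.88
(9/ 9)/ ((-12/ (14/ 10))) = -7/60 = -0.12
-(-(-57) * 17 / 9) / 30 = -323/90 = -3.59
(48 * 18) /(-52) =-216/13 = -16.62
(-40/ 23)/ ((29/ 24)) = -960/667 = -1.44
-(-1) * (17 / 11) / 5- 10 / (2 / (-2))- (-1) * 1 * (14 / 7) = 677/55 = 12.31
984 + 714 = 1698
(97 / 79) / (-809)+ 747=47741420/63911 = 747.00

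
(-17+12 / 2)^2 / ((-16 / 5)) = -605/16 = -37.81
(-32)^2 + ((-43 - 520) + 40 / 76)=8769/19 = 461.53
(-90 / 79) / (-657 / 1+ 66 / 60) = 900/518161 = 0.00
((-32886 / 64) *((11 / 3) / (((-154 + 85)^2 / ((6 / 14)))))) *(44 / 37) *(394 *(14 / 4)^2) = -304851393/313168 = -973.44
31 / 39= 0.79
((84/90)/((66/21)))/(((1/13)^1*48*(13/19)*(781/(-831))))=-0.13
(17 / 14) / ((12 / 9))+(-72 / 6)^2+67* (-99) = -363333/56 = -6488.09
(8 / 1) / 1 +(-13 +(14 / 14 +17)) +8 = 21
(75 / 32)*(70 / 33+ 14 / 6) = 3675/352 = 10.44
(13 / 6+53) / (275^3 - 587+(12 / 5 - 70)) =1655/623886612 = 0.00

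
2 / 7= 0.29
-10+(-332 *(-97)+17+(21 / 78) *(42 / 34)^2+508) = 32719.41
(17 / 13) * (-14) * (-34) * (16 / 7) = 18496/13 = 1422.77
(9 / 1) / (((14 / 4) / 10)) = 180/7 = 25.71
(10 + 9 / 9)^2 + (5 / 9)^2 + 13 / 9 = 9943/81 = 122.75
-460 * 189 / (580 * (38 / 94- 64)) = 2.36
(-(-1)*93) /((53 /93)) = 8649/53 = 163.19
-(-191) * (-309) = -59019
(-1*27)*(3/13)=-81/13 = -6.23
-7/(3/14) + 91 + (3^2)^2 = 418/3 = 139.33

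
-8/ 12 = -2/3 = -0.67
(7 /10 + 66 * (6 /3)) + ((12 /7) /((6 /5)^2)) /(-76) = 132.68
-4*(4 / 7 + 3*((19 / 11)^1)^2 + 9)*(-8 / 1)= 502016/847 = 592.70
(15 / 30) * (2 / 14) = 0.07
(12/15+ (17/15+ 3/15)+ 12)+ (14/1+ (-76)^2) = 87062/15 = 5804.13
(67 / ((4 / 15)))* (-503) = -505515/4 = -126378.75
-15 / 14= -1.07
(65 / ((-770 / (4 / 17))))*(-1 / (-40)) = -13/26180 = 0.00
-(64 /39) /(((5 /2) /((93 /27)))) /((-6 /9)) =1984/585 = 3.39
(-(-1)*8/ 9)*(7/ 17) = 56/153 = 0.37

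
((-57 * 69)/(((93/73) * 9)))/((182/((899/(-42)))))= 925129/22932 = 40.34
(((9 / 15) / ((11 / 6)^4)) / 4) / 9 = 108/73205 = 0.00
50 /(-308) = -25/154 = -0.16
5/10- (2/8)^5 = 511/1024 = 0.50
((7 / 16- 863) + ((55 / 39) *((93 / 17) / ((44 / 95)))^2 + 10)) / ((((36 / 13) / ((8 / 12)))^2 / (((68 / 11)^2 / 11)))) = -469783418/3557763 = -132.04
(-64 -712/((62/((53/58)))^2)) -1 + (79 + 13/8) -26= -68080687/6465608 = -10.53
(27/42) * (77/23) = 99/46 = 2.15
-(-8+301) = -293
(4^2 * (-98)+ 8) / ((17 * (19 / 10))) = -15600/323 = -48.30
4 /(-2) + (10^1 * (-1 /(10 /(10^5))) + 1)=-100001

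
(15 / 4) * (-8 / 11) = -30/11 = -2.73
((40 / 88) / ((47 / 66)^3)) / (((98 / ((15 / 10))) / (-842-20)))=-84484620/5087327 = -16.61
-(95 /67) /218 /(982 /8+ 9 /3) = -190/3673409 = 0.00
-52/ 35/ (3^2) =-52/315 = -0.17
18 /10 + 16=89/5 = 17.80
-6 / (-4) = 1.50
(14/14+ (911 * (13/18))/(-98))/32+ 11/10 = 260069/282240 = 0.92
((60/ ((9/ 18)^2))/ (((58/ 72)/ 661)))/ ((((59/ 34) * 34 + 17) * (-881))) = -1427760/485431 = -2.94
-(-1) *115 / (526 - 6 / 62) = 3565/16303 = 0.22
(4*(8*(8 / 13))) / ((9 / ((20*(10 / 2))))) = 25600/117 = 218.80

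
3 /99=1/33 = 0.03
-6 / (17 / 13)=-78/17 = -4.59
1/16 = 0.06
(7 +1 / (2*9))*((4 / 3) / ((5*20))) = 127/1350 = 0.09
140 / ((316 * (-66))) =-35/5214 = -0.01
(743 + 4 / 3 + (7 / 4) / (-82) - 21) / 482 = 711739/474288 = 1.50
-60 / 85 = -12/17 = -0.71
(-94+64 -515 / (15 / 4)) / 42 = -251/63 = -3.98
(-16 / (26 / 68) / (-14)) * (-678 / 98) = -92208/4459 = -20.68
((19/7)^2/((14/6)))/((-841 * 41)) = -1083/11826983 = 0.00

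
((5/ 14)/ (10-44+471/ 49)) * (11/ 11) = -7/478 = -0.01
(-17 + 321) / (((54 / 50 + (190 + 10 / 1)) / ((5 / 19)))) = 2000/5027 = 0.40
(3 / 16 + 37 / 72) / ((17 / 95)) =9595/2448 = 3.92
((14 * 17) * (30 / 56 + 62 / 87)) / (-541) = -0.55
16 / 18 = 8/9 = 0.89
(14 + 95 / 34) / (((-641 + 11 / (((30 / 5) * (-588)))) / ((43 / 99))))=-4812388/422892833 = -0.01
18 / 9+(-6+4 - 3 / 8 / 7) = -3/56 = -0.05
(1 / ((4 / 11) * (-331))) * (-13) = 143/1324 = 0.11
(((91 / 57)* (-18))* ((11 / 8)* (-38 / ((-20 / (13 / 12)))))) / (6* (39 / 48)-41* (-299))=-0.01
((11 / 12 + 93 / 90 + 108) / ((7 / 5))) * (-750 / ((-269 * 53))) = 824625/199598 = 4.13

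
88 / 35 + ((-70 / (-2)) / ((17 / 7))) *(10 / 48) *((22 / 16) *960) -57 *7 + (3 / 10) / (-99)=3566.75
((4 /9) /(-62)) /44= -1/6138 = 0.00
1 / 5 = 0.20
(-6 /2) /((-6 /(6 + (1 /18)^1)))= 109/36 = 3.03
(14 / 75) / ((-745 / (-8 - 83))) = 1274/55875 = 0.02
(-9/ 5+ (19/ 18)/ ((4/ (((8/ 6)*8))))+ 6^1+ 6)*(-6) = -3514/45 = -78.09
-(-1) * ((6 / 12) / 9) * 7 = 7/18 = 0.39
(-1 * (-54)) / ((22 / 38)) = 1026/11 = 93.27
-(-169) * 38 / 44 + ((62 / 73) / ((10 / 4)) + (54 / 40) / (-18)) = 146.22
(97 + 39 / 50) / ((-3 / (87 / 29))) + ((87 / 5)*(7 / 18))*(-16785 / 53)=-2969021/1325 = -2240.77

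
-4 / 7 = -0.57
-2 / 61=-0.03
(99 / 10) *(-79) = -7821/10 = -782.10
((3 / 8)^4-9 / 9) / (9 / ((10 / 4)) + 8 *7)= -0.02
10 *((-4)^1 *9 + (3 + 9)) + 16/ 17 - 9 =-248.06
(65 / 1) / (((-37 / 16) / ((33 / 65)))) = -528/37 = -14.27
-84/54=-14/9 = -1.56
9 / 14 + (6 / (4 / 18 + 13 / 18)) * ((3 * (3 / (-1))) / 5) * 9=-121707/1190 = -102.27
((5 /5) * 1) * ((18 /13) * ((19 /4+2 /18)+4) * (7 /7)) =319/26 = 12.27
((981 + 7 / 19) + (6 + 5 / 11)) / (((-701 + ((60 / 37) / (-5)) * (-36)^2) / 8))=-61110680/8671201 = -7.05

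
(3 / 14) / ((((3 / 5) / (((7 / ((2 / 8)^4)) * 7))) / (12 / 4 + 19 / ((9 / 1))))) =206080/9 = 22897.78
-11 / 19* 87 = -957/19 = -50.37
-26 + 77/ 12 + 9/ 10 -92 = -6641/60 = -110.68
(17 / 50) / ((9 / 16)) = 136/225 = 0.60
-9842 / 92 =-106.98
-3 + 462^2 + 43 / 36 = 7683919/36 = 213442.19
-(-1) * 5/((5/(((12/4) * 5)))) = 15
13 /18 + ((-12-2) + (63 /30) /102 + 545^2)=908855933/3060 = 297011.74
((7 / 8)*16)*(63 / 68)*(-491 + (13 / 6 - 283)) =-680757/68 = -10011.13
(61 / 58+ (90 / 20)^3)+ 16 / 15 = 324487/3480 = 93.24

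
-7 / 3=-2.33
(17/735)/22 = 17/16170 = 0.00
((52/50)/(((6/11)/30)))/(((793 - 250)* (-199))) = -286/540285 = 0.00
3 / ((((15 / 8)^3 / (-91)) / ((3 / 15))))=-8.28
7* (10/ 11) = 6.36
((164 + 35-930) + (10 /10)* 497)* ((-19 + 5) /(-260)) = -63/5 = -12.60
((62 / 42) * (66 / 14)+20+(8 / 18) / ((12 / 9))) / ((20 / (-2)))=-2006/735 = -2.73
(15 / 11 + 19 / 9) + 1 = 443/99 = 4.47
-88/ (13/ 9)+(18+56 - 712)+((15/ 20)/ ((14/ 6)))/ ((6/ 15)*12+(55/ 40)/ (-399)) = -695493868/995189 = -698.86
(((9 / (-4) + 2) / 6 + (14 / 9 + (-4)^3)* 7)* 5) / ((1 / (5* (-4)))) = 786875/18 = 43715.28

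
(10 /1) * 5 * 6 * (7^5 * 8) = 40336800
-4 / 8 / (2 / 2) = -1/2 = -0.50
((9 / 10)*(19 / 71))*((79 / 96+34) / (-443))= -190551/10064960 = -0.02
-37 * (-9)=333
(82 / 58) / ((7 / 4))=164/203 = 0.81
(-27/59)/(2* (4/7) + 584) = -189/241664 = 0.00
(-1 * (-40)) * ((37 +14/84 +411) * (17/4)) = 76188.33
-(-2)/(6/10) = 10/3 = 3.33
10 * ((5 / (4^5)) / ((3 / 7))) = 175/1536 = 0.11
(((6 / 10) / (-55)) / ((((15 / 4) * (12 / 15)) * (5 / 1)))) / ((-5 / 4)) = 4/6875 = 0.00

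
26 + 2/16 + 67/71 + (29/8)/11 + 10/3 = 72004/2343 = 30.73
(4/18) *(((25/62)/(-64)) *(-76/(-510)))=-95/455328 = 0.00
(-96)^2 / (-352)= -288/11 = -26.18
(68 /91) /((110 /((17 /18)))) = 289/45045 = 0.01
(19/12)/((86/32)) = 76/129 = 0.59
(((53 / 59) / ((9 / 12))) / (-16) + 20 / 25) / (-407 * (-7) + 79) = 2567/10365120 = 0.00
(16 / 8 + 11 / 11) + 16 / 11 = 49/11 = 4.45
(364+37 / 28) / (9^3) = 10229/20412 = 0.50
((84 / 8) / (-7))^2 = 9/4 = 2.25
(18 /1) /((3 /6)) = 36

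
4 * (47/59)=188/59 = 3.19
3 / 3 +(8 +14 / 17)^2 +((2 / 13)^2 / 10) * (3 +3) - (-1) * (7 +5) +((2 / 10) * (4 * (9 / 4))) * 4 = 23948909/244205 = 98.07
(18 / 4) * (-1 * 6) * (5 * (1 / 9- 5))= 660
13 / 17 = 0.76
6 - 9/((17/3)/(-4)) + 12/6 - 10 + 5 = 159/17 = 9.35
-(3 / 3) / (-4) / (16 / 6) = 3/32 = 0.09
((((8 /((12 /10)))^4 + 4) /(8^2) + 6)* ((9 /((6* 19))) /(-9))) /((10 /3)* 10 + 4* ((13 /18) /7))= -334999/34900416 = -0.01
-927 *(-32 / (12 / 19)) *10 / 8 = 58710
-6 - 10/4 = -17/2 = -8.50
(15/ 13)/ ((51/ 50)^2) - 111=-1238581/11271 = -109.89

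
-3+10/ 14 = -16/7 = -2.29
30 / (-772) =-15/386 = -0.04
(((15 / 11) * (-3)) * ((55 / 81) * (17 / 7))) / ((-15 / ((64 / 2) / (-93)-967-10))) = -7725905/17577 = -439.55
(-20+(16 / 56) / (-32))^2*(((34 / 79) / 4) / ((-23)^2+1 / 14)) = 9486153/116510464 = 0.08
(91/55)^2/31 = 8281/93775 = 0.09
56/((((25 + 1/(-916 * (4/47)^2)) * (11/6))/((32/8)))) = 6565888/1335367 = 4.92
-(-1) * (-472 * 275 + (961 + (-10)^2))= -128739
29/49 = 0.59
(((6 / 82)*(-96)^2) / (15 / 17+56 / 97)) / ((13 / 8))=364732416/1282931 = 284.30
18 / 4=9/2 = 4.50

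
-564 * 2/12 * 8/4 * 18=-3384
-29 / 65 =-0.45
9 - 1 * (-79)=88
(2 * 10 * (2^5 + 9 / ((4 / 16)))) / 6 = 680/3 = 226.67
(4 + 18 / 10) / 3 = 29/15 = 1.93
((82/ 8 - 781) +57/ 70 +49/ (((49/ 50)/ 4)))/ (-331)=79791/46340 = 1.72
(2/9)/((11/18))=4/11 = 0.36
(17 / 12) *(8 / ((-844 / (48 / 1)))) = -136/211 = -0.64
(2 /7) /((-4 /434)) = -31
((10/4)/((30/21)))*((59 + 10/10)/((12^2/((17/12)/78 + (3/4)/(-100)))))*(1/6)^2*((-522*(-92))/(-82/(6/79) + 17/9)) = -2329831/242112000 = -0.01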